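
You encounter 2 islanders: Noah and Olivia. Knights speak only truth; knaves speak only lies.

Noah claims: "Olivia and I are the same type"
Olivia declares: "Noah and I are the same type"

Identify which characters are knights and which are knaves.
Noah is a knight.
Olivia is a knight.

Verification:
- Noah (knight) says "Olivia and I are the same type" - this is TRUE because Noah is a knight and Olivia is a knight.
- Olivia (knight) says "Noah and I are the same type" - this is TRUE because Olivia is a knight and Noah is a knight.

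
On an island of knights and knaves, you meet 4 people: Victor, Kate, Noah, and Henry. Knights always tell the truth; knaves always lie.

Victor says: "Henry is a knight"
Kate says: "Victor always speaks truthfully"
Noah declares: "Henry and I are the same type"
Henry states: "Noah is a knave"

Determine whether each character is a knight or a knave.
Victor is a knight.
Kate is a knight.
Noah is a knave.
Henry is a knight.

Verification:
- Victor (knight) says "Henry is a knight" - this is TRUE because Henry is a knight.
- Kate (knight) says "Victor always speaks truthfully" - this is TRUE because Victor is a knight.
- Noah (knave) says "Henry and I are the same type" - this is FALSE (a lie) because Noah is a knave and Henry is a knight.
- Henry (knight) says "Noah is a knave" - this is TRUE because Noah is a knave.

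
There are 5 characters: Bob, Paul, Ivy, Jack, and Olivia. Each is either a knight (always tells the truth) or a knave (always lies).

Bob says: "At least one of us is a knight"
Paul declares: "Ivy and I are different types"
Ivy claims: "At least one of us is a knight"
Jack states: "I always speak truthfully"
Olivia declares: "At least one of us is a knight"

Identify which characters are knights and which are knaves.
Bob is a knave.
Paul is a knave.
Ivy is a knave.
Jack is a knave.
Olivia is a knave.

Verification:
- Bob (knave) says "At least one of us is a knight" - this is FALSE (a lie) because no one is a knight.
- Paul (knave) says "Ivy and I are different types" - this is FALSE (a lie) because Paul is a knave and Ivy is a knave.
- Ivy (knave) says "At least one of us is a knight" - this is FALSE (a lie) because no one is a knight.
- Jack (knave) says "I always speak truthfully" - this is FALSE (a lie) because Jack is a knave.
- Olivia (knave) says "At least one of us is a knight" - this is FALSE (a lie) because no one is a knight.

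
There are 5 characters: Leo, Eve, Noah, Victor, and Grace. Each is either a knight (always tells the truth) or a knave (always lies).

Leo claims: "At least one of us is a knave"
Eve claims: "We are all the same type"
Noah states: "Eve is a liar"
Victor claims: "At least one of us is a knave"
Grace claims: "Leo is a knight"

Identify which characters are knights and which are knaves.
Leo is a knight.
Eve is a knave.
Noah is a knight.
Victor is a knight.
Grace is a knight.

Verification:
- Leo (knight) says "At least one of us is a knave" - this is TRUE because Eve is a knave.
- Eve (knave) says "We are all the same type" - this is FALSE (a lie) because Leo, Noah, Victor, and Grace are knights and Eve is a knave.
- Noah (knight) says "Eve is a liar" - this is TRUE because Eve is a knave.
- Victor (knight) says "At least one of us is a knave" - this is TRUE because Eve is a knave.
- Grace (knight) says "Leo is a knight" - this is TRUE because Leo is a knight.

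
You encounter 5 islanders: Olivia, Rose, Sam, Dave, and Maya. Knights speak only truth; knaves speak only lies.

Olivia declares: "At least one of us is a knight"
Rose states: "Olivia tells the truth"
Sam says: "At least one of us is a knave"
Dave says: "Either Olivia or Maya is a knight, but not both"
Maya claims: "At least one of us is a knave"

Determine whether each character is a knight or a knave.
Olivia is a knight.
Rose is a knight.
Sam is a knight.
Dave is a knave.
Maya is a knight.

Verification:
- Olivia (knight) says "At least one of us is a knight" - this is TRUE because Olivia, Rose, Sam, and Maya are knights.
- Rose (knight) says "Olivia tells the truth" - this is TRUE because Olivia is a knight.
- Sam (knight) says "At least one of us is a knave" - this is TRUE because Dave is a knave.
- Dave (knave) says "Either Olivia or Maya is a knight, but not both" - this is FALSE (a lie) because Olivia is a knight and Maya is a knight.
- Maya (knight) says "At least one of us is a knave" - this is TRUE because Dave is a knave.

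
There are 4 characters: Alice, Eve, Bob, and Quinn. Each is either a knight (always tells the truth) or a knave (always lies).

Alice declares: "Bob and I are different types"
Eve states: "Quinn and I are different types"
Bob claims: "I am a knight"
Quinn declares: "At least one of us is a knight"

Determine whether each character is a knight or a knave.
Alice is a knave.
Eve is a knave.
Bob is a knave.
Quinn is a knave.

Verification:
- Alice (knave) says "Bob and I are different types" - this is FALSE (a lie) because Alice is a knave and Bob is a knave.
- Eve (knave) says "Quinn and I are different types" - this is FALSE (a lie) because Eve is a knave and Quinn is a knave.
- Bob (knave) says "I am a knight" - this is FALSE (a lie) because Bob is a knave.
- Quinn (knave) says "At least one of us is a knight" - this is FALSE (a lie) because no one is a knight.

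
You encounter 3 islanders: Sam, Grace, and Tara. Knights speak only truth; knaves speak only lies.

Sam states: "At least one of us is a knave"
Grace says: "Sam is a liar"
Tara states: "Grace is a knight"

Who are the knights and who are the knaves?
Sam is a knight.
Grace is a knave.
Tara is a knave.

Verification:
- Sam (knight) says "At least one of us is a knave" - this is TRUE because Grace and Tara are knaves.
- Grace (knave) says "Sam is a liar" - this is FALSE (a lie) because Sam is a knight.
- Tara (knave) says "Grace is a knight" - this is FALSE (a lie) because Grace is a knave.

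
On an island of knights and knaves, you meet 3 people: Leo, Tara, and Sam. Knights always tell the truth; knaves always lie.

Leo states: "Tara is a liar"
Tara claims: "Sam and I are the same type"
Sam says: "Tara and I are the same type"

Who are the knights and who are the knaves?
Leo is a knave.
Tara is a knight.
Sam is a knight.

Verification:
- Leo (knave) says "Tara is a liar" - this is FALSE (a lie) because Tara is a knight.
- Tara (knight) says "Sam and I are the same type" - this is TRUE because Tara is a knight and Sam is a knight.
- Sam (knight) says "Tara and I are the same type" - this is TRUE because Sam is a knight and Tara is a knight.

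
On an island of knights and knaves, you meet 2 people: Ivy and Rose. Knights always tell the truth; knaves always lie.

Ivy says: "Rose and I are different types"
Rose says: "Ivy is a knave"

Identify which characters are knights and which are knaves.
Ivy is a knight.
Rose is a knave.

Verification:
- Ivy (knight) says "Rose and I are different types" - this is TRUE because Ivy is a knight and Rose is a knave.
- Rose (knave) says "Ivy is a knave" - this is FALSE (a lie) because Ivy is a knight.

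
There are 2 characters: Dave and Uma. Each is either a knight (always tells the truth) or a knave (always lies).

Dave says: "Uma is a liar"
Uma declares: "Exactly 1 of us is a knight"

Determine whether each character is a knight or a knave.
Dave is a knave.
Uma is a knight.

Verification:
- Dave (knave) says "Uma is a liar" - this is FALSE (a lie) because Uma is a knight.
- Uma (knight) says "Exactly 1 of us is a knight" - this is TRUE because there are 1 knights.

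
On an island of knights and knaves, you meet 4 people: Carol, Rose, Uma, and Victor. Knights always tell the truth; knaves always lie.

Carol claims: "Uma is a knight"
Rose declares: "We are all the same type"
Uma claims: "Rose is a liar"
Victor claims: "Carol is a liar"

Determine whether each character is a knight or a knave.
Carol is a knight.
Rose is a knave.
Uma is a knight.
Victor is a knave.

Verification:
- Carol (knight) says "Uma is a knight" - this is TRUE because Uma is a knight.
- Rose (knave) says "We are all the same type" - this is FALSE (a lie) because Carol and Uma are knights and Rose and Victor are knaves.
- Uma (knight) says "Rose is a liar" - this is TRUE because Rose is a knave.
- Victor (knave) says "Carol is a liar" - this is FALSE (a lie) because Carol is a knight.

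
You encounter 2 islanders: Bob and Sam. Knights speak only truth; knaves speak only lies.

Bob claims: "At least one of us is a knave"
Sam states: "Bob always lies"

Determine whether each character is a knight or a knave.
Bob is a knight.
Sam is a knave.

Verification:
- Bob (knight) says "At least one of us is a knave" - this is TRUE because Sam is a knave.
- Sam (knave) says "Bob always lies" - this is FALSE (a lie) because Bob is a knight.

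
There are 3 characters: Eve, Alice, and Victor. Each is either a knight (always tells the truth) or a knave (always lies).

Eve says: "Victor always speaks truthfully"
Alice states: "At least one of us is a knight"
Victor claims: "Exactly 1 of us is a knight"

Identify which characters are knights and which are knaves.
Eve is a knave.
Alice is a knave.
Victor is a knave.

Verification:
- Eve (knave) says "Victor always speaks truthfully" - this is FALSE (a lie) because Victor is a knave.
- Alice (knave) says "At least one of us is a knight" - this is FALSE (a lie) because no one is a knight.
- Victor (knave) says "Exactly 1 of us is a knight" - this is FALSE (a lie) because there are 0 knights.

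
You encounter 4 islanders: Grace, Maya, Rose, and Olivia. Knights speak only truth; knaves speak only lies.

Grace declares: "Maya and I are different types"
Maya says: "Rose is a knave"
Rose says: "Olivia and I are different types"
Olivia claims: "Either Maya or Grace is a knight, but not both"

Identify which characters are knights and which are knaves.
Grace is a knave.
Maya is a knave.
Rose is a knight.
Olivia is a knave.

Verification:
- Grace (knave) says "Maya and I are different types" - this is FALSE (a lie) because Grace is a knave and Maya is a knave.
- Maya (knave) says "Rose is a knave" - this is FALSE (a lie) because Rose is a knight.
- Rose (knight) says "Olivia and I are different types" - this is TRUE because Rose is a knight and Olivia is a knave.
- Olivia (knave) says "Either Maya or Grace is a knight, but not both" - this is FALSE (a lie) because Maya is a knave and Grace is a knave.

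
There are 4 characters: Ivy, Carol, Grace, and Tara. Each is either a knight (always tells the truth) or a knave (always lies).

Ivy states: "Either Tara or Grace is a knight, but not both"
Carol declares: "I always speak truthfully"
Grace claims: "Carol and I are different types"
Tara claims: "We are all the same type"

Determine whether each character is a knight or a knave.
Ivy is a knight.
Carol is a knave.
Grace is a knight.
Tara is a knave.

Verification:
- Ivy (knight) says "Either Tara or Grace is a knight, but not both" - this is TRUE because Tara is a knave and Grace is a knight.
- Carol (knave) says "I always speak truthfully" - this is FALSE (a lie) because Carol is a knave.
- Grace (knight) says "Carol and I are different types" - this is TRUE because Grace is a knight and Carol is a knave.
- Tara (knave) says "We are all the same type" - this is FALSE (a lie) because Ivy and Grace are knights and Carol and Tara are knaves.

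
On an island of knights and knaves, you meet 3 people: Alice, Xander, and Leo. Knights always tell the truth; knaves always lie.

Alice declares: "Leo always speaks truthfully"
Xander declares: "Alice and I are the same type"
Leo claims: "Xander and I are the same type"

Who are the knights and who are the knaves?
Alice is a knight.
Xander is a knight.
Leo is a knight.

Verification:
- Alice (knight) says "Leo always speaks truthfully" - this is TRUE because Leo is a knight.
- Xander (knight) says "Alice and I are the same type" - this is TRUE because Xander is a knight and Alice is a knight.
- Leo (knight) says "Xander and I are the same type" - this is TRUE because Leo is a knight and Xander is a knight.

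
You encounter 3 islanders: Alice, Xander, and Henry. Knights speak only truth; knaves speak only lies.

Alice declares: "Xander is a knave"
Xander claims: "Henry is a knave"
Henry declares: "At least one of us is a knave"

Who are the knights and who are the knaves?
Alice is a knight.
Xander is a knave.
Henry is a knight.

Verification:
- Alice (knight) says "Xander is a knave" - this is TRUE because Xander is a knave.
- Xander (knave) says "Henry is a knave" - this is FALSE (a lie) because Henry is a knight.
- Henry (knight) says "At least one of us is a knave" - this is TRUE because Xander is a knave.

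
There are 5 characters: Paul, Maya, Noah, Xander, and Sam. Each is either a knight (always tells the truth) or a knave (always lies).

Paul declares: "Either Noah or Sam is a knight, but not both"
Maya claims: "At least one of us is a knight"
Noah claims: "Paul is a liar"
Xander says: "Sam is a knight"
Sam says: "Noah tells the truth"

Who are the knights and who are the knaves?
Paul is a knave.
Maya is a knight.
Noah is a knight.
Xander is a knight.
Sam is a knight.

Verification:
- Paul (knave) says "Either Noah or Sam is a knight, but not both" - this is FALSE (a lie) because Noah is a knight and Sam is a knight.
- Maya (knight) says "At least one of us is a knight" - this is TRUE because Maya, Noah, Xander, and Sam are knights.
- Noah (knight) says "Paul is a liar" - this is TRUE because Paul is a knave.
- Xander (knight) says "Sam is a knight" - this is TRUE because Sam is a knight.
- Sam (knight) says "Noah tells the truth" - this is TRUE because Noah is a knight.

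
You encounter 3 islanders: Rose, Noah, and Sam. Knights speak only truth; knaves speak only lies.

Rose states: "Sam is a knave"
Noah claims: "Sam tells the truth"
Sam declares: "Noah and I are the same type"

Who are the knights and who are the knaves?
Rose is a knave.
Noah is a knight.
Sam is a knight.

Verification:
- Rose (knave) says "Sam is a knave" - this is FALSE (a lie) because Sam is a knight.
- Noah (knight) says "Sam tells the truth" - this is TRUE because Sam is a knight.
- Sam (knight) says "Noah and I are the same type" - this is TRUE because Sam is a knight and Noah is a knight.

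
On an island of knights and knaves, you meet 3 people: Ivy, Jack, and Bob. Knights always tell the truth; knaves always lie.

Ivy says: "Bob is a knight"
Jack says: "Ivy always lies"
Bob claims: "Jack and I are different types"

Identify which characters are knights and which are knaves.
Ivy is a knight.
Jack is a knave.
Bob is a knight.

Verification:
- Ivy (knight) says "Bob is a knight" - this is TRUE because Bob is a knight.
- Jack (knave) says "Ivy always lies" - this is FALSE (a lie) because Ivy is a knight.
- Bob (knight) says "Jack and I are different types" - this is TRUE because Bob is a knight and Jack is a knave.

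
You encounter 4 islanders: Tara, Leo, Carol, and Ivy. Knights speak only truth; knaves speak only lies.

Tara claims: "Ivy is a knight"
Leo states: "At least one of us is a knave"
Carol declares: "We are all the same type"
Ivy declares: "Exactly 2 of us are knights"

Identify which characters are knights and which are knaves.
Tara is a knave.
Leo is a knight.
Carol is a knave.
Ivy is a knave.

Verification:
- Tara (knave) says "Ivy is a knight" - this is FALSE (a lie) because Ivy is a knave.
- Leo (knight) says "At least one of us is a knave" - this is TRUE because Tara, Carol, and Ivy are knaves.
- Carol (knave) says "We are all the same type" - this is FALSE (a lie) because Leo is a knight and Tara, Carol, and Ivy are knaves.
- Ivy (knave) says "Exactly 2 of us are knights" - this is FALSE (a lie) because there are 1 knights.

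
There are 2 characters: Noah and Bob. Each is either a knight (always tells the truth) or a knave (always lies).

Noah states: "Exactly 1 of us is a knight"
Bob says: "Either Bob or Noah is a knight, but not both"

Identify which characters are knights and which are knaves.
Noah is a knave.
Bob is a knave.

Verification:
- Noah (knave) says "Exactly 1 of us is a knight" - this is FALSE (a lie) because there are 0 knights.
- Bob (knave) says "Either Bob or Noah is a knight, but not both" - this is FALSE (a lie) because Bob is a knave and Noah is a knave.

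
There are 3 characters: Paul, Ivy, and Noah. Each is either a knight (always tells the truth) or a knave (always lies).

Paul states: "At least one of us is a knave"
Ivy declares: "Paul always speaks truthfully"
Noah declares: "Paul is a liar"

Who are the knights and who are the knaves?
Paul is a knight.
Ivy is a knight.
Noah is a knave.

Verification:
- Paul (knight) says "At least one of us is a knave" - this is TRUE because Noah is a knave.
- Ivy (knight) says "Paul always speaks truthfully" - this is TRUE because Paul is a knight.
- Noah (knave) says "Paul is a liar" - this is FALSE (a lie) because Paul is a knight.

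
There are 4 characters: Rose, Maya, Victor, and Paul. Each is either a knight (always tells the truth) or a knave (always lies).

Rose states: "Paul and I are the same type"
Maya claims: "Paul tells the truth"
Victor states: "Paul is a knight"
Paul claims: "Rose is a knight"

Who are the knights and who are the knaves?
Rose is a knight.
Maya is a knight.
Victor is a knight.
Paul is a knight.

Verification:
- Rose (knight) says "Paul and I are the same type" - this is TRUE because Rose is a knight and Paul is a knight.
- Maya (knight) says "Paul tells the truth" - this is TRUE because Paul is a knight.
- Victor (knight) says "Paul is a knight" - this is TRUE because Paul is a knight.
- Paul (knight) says "Rose is a knight" - this is TRUE because Rose is a knight.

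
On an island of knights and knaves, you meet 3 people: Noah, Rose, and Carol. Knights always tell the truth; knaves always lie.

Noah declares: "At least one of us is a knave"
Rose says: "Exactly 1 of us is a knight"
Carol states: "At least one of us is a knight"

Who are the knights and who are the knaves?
Noah is a knight.
Rose is a knave.
Carol is a knight.

Verification:
- Noah (knight) says "At least one of us is a knave" - this is TRUE because Rose is a knave.
- Rose (knave) says "Exactly 1 of us is a knight" - this is FALSE (a lie) because there are 2 knights.
- Carol (knight) says "At least one of us is a knight" - this is TRUE because Noah and Carol are knights.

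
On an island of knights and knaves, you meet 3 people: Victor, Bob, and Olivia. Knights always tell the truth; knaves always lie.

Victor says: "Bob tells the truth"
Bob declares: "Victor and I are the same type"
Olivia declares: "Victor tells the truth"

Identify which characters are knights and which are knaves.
Victor is a knight.
Bob is a knight.
Olivia is a knight.

Verification:
- Victor (knight) says "Bob tells the truth" - this is TRUE because Bob is a knight.
- Bob (knight) says "Victor and I are the same type" - this is TRUE because Bob is a knight and Victor is a knight.
- Olivia (knight) says "Victor tells the truth" - this is TRUE because Victor is a knight.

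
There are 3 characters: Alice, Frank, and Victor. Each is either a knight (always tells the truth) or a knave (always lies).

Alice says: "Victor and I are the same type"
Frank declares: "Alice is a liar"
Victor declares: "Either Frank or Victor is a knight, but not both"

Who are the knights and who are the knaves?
Alice is a knight.
Frank is a knave.
Victor is a knight.

Verification:
- Alice (knight) says "Victor and I are the same type" - this is TRUE because Alice is a knight and Victor is a knight.
- Frank (knave) says "Alice is a liar" - this is FALSE (a lie) because Alice is a knight.
- Victor (knight) says "Either Frank or Victor is a knight, but not both" - this is TRUE because Frank is a knave and Victor is a knight.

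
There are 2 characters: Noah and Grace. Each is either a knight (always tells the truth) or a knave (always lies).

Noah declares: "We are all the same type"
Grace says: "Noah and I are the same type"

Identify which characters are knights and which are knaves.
Noah is a knight.
Grace is a knight.

Verification:
- Noah (knight) says "We are all the same type" - this is TRUE because Noah and Grace are knights.
- Grace (knight) says "Noah and I are the same type" - this is TRUE because Grace is a knight and Noah is a knight.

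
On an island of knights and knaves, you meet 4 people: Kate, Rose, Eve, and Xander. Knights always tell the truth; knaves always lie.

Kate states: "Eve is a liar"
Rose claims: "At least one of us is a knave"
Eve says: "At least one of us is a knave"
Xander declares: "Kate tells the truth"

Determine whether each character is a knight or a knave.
Kate is a knave.
Rose is a knight.
Eve is a knight.
Xander is a knave.

Verification:
- Kate (knave) says "Eve is a liar" - this is FALSE (a lie) because Eve is a knight.
- Rose (knight) says "At least one of us is a knave" - this is TRUE because Kate and Xander are knaves.
- Eve (knight) says "At least one of us is a knave" - this is TRUE because Kate and Xander are knaves.
- Xander (knave) says "Kate tells the truth" - this is FALSE (a lie) because Kate is a knave.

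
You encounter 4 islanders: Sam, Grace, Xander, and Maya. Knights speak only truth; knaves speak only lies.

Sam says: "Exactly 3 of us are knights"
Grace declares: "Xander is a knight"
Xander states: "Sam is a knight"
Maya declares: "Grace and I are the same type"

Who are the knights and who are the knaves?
Sam is a knight.
Grace is a knight.
Xander is a knight.
Maya is a knave.

Verification:
- Sam (knight) says "Exactly 3 of us are knights" - this is TRUE because there are 3 knights.
- Grace (knight) says "Xander is a knight" - this is TRUE because Xander is a knight.
- Xander (knight) says "Sam is a knight" - this is TRUE because Sam is a knight.
- Maya (knave) says "Grace and I are the same type" - this is FALSE (a lie) because Maya is a knave and Grace is a knight.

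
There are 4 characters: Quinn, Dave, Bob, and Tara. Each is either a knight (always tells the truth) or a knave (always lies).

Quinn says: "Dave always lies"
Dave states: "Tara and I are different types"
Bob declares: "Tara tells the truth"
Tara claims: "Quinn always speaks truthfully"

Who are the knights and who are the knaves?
Quinn is a knave.
Dave is a knight.
Bob is a knave.
Tara is a knave.

Verification:
- Quinn (knave) says "Dave always lies" - this is FALSE (a lie) because Dave is a knight.
- Dave (knight) says "Tara and I are different types" - this is TRUE because Dave is a knight and Tara is a knave.
- Bob (knave) says "Tara tells the truth" - this is FALSE (a lie) because Tara is a knave.
- Tara (knave) says "Quinn always speaks truthfully" - this is FALSE (a lie) because Quinn is a knave.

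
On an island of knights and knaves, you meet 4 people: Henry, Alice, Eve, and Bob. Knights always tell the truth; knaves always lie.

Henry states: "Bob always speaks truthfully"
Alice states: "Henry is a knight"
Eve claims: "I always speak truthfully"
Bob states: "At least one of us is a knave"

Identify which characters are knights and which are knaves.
Henry is a knight.
Alice is a knight.
Eve is a knave.
Bob is a knight.

Verification:
- Henry (knight) says "Bob always speaks truthfully" - this is TRUE because Bob is a knight.
- Alice (knight) says "Henry is a knight" - this is TRUE because Henry is a knight.
- Eve (knave) says "I always speak truthfully" - this is FALSE (a lie) because Eve is a knave.
- Bob (knight) says "At least one of us is a knave" - this is TRUE because Eve is a knave.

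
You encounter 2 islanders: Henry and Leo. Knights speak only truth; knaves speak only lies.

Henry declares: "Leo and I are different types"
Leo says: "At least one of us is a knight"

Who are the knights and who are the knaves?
Henry is a knave.
Leo is a knave.

Verification:
- Henry (knave) says "Leo and I are different types" - this is FALSE (a lie) because Henry is a knave and Leo is a knave.
- Leo (knave) says "At least one of us is a knight" - this is FALSE (a lie) because no one is a knight.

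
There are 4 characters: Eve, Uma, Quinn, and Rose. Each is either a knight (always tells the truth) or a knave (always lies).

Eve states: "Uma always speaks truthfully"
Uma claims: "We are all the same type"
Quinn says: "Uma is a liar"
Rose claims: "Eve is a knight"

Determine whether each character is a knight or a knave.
Eve is a knave.
Uma is a knave.
Quinn is a knight.
Rose is a knave.

Verification:
- Eve (knave) says "Uma always speaks truthfully" - this is FALSE (a lie) because Uma is a knave.
- Uma (knave) says "We are all the same type" - this is FALSE (a lie) because Quinn is a knight and Eve, Uma, and Rose are knaves.
- Quinn (knight) says "Uma is a liar" - this is TRUE because Uma is a knave.
- Rose (knave) says "Eve is a knight" - this is FALSE (a lie) because Eve is a knave.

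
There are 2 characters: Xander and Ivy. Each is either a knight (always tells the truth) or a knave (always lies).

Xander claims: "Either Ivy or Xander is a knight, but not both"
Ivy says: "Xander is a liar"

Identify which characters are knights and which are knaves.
Xander is a knight.
Ivy is a knave.

Verification:
- Xander (knight) says "Either Ivy or Xander is a knight, but not both" - this is TRUE because Ivy is a knave and Xander is a knight.
- Ivy (knave) says "Xander is a liar" - this is FALSE (a lie) because Xander is a knight.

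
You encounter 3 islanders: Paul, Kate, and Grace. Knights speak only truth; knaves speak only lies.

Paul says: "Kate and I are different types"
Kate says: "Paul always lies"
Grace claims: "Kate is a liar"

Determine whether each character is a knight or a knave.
Paul is a knight.
Kate is a knave.
Grace is a knight.

Verification:
- Paul (knight) says "Kate and I are different types" - this is TRUE because Paul is a knight and Kate is a knave.
- Kate (knave) says "Paul always lies" - this is FALSE (a lie) because Paul is a knight.
- Grace (knight) says "Kate is a liar" - this is TRUE because Kate is a knave.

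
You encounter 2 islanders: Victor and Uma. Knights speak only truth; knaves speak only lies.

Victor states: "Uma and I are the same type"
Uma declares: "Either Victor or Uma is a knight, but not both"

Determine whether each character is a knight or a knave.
Victor is a knave.
Uma is a knight.

Verification:
- Victor (knave) says "Uma and I are the same type" - this is FALSE (a lie) because Victor is a knave and Uma is a knight.
- Uma (knight) says "Either Victor or Uma is a knight, but not both" - this is TRUE because Victor is a knave and Uma is a knight.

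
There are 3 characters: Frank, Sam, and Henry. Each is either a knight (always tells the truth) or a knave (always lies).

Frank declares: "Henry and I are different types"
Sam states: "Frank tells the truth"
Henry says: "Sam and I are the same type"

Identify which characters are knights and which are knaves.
Frank is a knight.
Sam is a knight.
Henry is a knave.

Verification:
- Frank (knight) says "Henry and I are different types" - this is TRUE because Frank is a knight and Henry is a knave.
- Sam (knight) says "Frank tells the truth" - this is TRUE because Frank is a knight.
- Henry (knave) says "Sam and I are the same type" - this is FALSE (a lie) because Henry is a knave and Sam is a knight.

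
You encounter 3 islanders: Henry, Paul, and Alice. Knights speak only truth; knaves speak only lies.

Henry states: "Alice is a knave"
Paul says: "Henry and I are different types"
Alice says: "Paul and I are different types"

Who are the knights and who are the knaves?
Henry is a knave.
Paul is a knave.
Alice is a knight.

Verification:
- Henry (knave) says "Alice is a knave" - this is FALSE (a lie) because Alice is a knight.
- Paul (knave) says "Henry and I are different types" - this is FALSE (a lie) because Paul is a knave and Henry is a knave.
- Alice (knight) says "Paul and I are different types" - this is TRUE because Alice is a knight and Paul is a knave.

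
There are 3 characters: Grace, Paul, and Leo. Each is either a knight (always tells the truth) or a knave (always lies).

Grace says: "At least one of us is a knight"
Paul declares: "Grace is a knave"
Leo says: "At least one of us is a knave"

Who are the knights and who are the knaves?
Grace is a knight.
Paul is a knave.
Leo is a knight.

Verification:
- Grace (knight) says "At least one of us is a knight" - this is TRUE because Grace and Leo are knights.
- Paul (knave) says "Grace is a knave" - this is FALSE (a lie) because Grace is a knight.
- Leo (knight) says "At least one of us is a knave" - this is TRUE because Paul is a knave.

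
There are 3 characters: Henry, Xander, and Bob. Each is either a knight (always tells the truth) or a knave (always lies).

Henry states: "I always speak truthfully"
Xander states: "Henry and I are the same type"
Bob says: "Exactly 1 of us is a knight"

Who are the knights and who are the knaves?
Henry is a knight.
Xander is a knight.
Bob is a knave.

Verification:
- Henry (knight) says "I always speak truthfully" - this is TRUE because Henry is a knight.
- Xander (knight) says "Henry and I are the same type" - this is TRUE because Xander is a knight and Henry is a knight.
- Bob (knave) says "Exactly 1 of us is a knight" - this is FALSE (a lie) because there are 2 knights.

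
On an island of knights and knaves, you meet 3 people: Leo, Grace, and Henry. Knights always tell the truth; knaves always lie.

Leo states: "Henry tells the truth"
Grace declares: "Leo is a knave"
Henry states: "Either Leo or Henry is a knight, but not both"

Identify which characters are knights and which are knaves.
Leo is a knave.
Grace is a knight.
Henry is a knave.

Verification:
- Leo (knave) says "Henry tells the truth" - this is FALSE (a lie) because Henry is a knave.
- Grace (knight) says "Leo is a knave" - this is TRUE because Leo is a knave.
- Henry (knave) says "Either Leo or Henry is a knight, but not both" - this is FALSE (a lie) because Leo is a knave and Henry is a knave.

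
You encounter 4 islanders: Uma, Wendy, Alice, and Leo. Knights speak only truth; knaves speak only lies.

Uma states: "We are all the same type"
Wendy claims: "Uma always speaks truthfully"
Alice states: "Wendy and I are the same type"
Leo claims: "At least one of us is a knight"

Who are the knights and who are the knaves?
Uma is a knight.
Wendy is a knight.
Alice is a knight.
Leo is a knight.

Verification:
- Uma (knight) says "We are all the same type" - this is TRUE because Uma, Wendy, Alice, and Leo are knights.
- Wendy (knight) says "Uma always speaks truthfully" - this is TRUE because Uma is a knight.
- Alice (knight) says "Wendy and I are the same type" - this is TRUE because Alice is a knight and Wendy is a knight.
- Leo (knight) says "At least one of us is a knight" - this is TRUE because Uma, Wendy, Alice, and Leo are knights.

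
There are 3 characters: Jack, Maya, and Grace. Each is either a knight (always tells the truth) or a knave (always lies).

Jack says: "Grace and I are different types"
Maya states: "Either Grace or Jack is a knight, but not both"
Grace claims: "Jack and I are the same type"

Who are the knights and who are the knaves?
Jack is a knight.
Maya is a knight.
Grace is a knave.

Verification:
- Jack (knight) says "Grace and I are different types" - this is TRUE because Jack is a knight and Grace is a knave.
- Maya (knight) says "Either Grace or Jack is a knight, but not both" - this is TRUE because Grace is a knave and Jack is a knight.
- Grace (knave) says "Jack and I are the same type" - this is FALSE (a lie) because Grace is a knave and Jack is a knight.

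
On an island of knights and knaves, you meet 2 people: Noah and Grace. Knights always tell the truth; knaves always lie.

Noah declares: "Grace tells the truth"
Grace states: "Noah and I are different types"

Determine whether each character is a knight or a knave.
Noah is a knave.
Grace is a knave.

Verification:
- Noah (knave) says "Grace tells the truth" - this is FALSE (a lie) because Grace is a knave.
- Grace (knave) says "Noah and I are different types" - this is FALSE (a lie) because Grace is a knave and Noah is a knave.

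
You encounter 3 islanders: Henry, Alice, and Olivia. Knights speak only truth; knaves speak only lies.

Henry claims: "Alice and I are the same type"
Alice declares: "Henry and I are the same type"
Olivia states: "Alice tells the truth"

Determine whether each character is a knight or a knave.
Henry is a knight.
Alice is a knight.
Olivia is a knight.

Verification:
- Henry (knight) says "Alice and I are the same type" - this is TRUE because Henry is a knight and Alice is a knight.
- Alice (knight) says "Henry and I are the same type" - this is TRUE because Alice is a knight and Henry is a knight.
- Olivia (knight) says "Alice tells the truth" - this is TRUE because Alice is a knight.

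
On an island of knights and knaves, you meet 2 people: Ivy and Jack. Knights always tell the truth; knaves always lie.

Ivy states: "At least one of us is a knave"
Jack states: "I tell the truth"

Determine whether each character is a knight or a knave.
Ivy is a knight.
Jack is a knave.

Verification:
- Ivy (knight) says "At least one of us is a knave" - this is TRUE because Jack is a knave.
- Jack (knave) says "I tell the truth" - this is FALSE (a lie) because Jack is a knave.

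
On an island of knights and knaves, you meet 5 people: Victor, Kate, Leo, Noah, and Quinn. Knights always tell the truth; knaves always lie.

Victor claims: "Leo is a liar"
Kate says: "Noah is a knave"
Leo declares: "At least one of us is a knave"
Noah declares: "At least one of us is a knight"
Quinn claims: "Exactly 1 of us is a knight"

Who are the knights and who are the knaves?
Victor is a knave.
Kate is a knave.
Leo is a knight.
Noah is a knight.
Quinn is a knave.

Verification:
- Victor (knave) says "Leo is a liar" - this is FALSE (a lie) because Leo is a knight.
- Kate (knave) says "Noah is a knave" - this is FALSE (a lie) because Noah is a knight.
- Leo (knight) says "At least one of us is a knave" - this is TRUE because Victor, Kate, and Quinn are knaves.
- Noah (knight) says "At least one of us is a knight" - this is TRUE because Leo and Noah are knights.
- Quinn (knave) says "Exactly 1 of us is a knight" - this is FALSE (a lie) because there are 2 knights.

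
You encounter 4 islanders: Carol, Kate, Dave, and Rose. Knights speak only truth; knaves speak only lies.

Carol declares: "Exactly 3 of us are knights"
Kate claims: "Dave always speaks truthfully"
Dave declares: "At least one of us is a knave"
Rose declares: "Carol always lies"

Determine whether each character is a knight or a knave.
Carol is a knight.
Kate is a knight.
Dave is a knight.
Rose is a knave.

Verification:
- Carol (knight) says "Exactly 3 of us are knights" - this is TRUE because there are 3 knights.
- Kate (knight) says "Dave always speaks truthfully" - this is TRUE because Dave is a knight.
- Dave (knight) says "At least one of us is a knave" - this is TRUE because Rose is a knave.
- Rose (knave) says "Carol always lies" - this is FALSE (a lie) because Carol is a knight.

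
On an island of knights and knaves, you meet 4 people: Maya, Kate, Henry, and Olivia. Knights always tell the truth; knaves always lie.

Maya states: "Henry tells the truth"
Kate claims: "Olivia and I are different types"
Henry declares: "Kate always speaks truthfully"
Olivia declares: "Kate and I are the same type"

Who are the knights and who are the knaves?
Maya is a knight.
Kate is a knight.
Henry is a knight.
Olivia is a knave.

Verification:
- Maya (knight) says "Henry tells the truth" - this is TRUE because Henry is a knight.
- Kate (knight) says "Olivia and I are different types" - this is TRUE because Kate is a knight and Olivia is a knave.
- Henry (knight) says "Kate always speaks truthfully" - this is TRUE because Kate is a knight.
- Olivia (knave) says "Kate and I are the same type" - this is FALSE (a lie) because Olivia is a knave and Kate is a knight.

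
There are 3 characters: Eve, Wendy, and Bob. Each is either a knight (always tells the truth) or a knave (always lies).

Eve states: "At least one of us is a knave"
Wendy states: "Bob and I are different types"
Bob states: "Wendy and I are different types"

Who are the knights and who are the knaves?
Eve is a knight.
Wendy is a knave.
Bob is a knave.

Verification:
- Eve (knight) says "At least one of us is a knave" - this is TRUE because Wendy and Bob are knaves.
- Wendy (knave) says "Bob and I are different types" - this is FALSE (a lie) because Wendy is a knave and Bob is a knave.
- Bob (knave) says "Wendy and I are different types" - this is FALSE (a lie) because Bob is a knave and Wendy is a knave.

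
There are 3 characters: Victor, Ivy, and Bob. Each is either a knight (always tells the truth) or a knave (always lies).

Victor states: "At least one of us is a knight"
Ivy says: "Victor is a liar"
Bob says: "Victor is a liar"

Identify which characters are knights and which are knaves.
Victor is a knight.
Ivy is a knave.
Bob is a knave.

Verification:
- Victor (knight) says "At least one of us is a knight" - this is TRUE because Victor is a knight.
- Ivy (knave) says "Victor is a liar" - this is FALSE (a lie) because Victor is a knight.
- Bob (knave) says "Victor is a liar" - this is FALSE (a lie) because Victor is a knight.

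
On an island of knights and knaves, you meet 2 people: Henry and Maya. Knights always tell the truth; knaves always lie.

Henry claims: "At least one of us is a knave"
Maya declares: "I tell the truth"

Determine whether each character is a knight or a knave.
Henry is a knight.
Maya is a knave.

Verification:
- Henry (knight) says "At least one of us is a knave" - this is TRUE because Maya is a knave.
- Maya (knave) says "I tell the truth" - this is FALSE (a lie) because Maya is a knave.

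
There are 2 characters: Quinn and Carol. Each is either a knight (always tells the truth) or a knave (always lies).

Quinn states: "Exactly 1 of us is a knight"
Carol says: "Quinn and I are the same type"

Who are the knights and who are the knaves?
Quinn is a knight.
Carol is a knave.

Verification:
- Quinn (knight) says "Exactly 1 of us is a knight" - this is TRUE because there are 1 knights.
- Carol (knave) says "Quinn and I are the same type" - this is FALSE (a lie) because Carol is a knave and Quinn is a knight.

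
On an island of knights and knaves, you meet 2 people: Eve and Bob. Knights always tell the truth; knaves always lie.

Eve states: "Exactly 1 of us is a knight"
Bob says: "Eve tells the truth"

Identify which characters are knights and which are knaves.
Eve is a knave.
Bob is a knave.

Verification:
- Eve (knave) says "Exactly 1 of us is a knight" - this is FALSE (a lie) because there are 0 knights.
- Bob (knave) says "Eve tells the truth" - this is FALSE (a lie) because Eve is a knave.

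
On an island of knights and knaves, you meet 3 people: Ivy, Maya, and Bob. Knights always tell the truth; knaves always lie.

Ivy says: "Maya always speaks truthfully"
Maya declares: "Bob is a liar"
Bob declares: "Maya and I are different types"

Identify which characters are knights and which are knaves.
Ivy is a knave.
Maya is a knave.
Bob is a knight.

Verification:
- Ivy (knave) says "Maya always speaks truthfully" - this is FALSE (a lie) because Maya is a knave.
- Maya (knave) says "Bob is a liar" - this is FALSE (a lie) because Bob is a knight.
- Bob (knight) says "Maya and I are different types" - this is TRUE because Bob is a knight and Maya is a knave.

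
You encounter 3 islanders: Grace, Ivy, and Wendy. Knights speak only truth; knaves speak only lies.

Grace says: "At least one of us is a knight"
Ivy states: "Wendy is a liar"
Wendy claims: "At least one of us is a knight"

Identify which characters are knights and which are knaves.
Grace is a knight.
Ivy is a knave.
Wendy is a knight.

Verification:
- Grace (knight) says "At least one of us is a knight" - this is TRUE because Grace and Wendy are knights.
- Ivy (knave) says "Wendy is a liar" - this is FALSE (a lie) because Wendy is a knight.
- Wendy (knight) says "At least one of us is a knight" - this is TRUE because Grace and Wendy are knights.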